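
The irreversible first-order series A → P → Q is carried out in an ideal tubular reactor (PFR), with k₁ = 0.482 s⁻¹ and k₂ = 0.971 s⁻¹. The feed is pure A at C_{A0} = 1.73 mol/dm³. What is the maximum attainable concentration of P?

At the optimum, C_{P,max}/C_{A0} = (k₁/k₂)^[k₂/(k₂−k₁)].
= (0.482/0.971)^(0.971/(0.971−0.482)) = (0.4964)^(1.986) = 0.2489.
C_{P,max} = 0.2489×1.73 = 0.431 mol/dm³.

0.431 mol/dm³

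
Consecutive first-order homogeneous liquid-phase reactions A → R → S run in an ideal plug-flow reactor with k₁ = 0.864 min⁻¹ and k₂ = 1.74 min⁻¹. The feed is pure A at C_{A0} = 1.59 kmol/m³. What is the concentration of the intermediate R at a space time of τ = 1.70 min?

Solving the coupled first-order balances gives C_R(τ) = [k₁/(k₂−k₁)]·C_{A0}·(e^(−k₁τ) − e^(−k₂τ)).
e^(−k₁τ) = e^(−0.864×1.70) = e^(−1.469) = 0.2302; e^(−k₂τ) = e^(−2.958) = 0.05192.
C_R = 0.864×1.59/(1.74−0.864) × (0.2302−0.05192) = 1.568×0.1783 = 0.2796 kmol/m³.

0.280 kmol/m³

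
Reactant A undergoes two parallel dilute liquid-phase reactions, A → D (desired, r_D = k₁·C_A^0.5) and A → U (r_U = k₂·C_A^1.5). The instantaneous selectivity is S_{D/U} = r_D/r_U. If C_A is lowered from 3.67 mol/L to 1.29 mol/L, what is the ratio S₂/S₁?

2.84

S_{D/U} = (k₁/k₂)·C_A⁻¹, so S₂/S₁ = (C_{A,2}/C_{A,1})⁻¹.
= 3.67/1.29 = 2.84.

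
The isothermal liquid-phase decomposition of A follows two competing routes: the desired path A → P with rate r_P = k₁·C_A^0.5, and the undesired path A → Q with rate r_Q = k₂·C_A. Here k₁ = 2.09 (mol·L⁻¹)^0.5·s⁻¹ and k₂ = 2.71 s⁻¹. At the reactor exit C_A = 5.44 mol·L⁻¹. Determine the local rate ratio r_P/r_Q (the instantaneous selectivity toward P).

0.331

S_{P/Q} = r_P/r_Q = (k₁·C_A^0.5)/(k₂·C_A) = (k₁/k₂)·C_A^-0.5.
= (2.09×5.440^0.5) / (2.71×5.440) = 4.875/14.74 = 0.331.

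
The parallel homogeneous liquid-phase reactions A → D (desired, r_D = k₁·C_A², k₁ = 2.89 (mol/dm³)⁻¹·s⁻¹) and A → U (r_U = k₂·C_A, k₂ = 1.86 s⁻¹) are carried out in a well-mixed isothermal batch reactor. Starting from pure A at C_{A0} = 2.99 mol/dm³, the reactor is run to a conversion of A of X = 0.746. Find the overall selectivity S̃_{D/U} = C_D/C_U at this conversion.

C_A = C_{A0}(1−X) = 0.7595 mol/dm³.
Along a PFR/batch, dC_U/dC_A = −r_U/(r_D+r_U) = −k₂/(k₂+k₁·C_A).
Integrating from C_{A0} to C_A: C_U = (1.86/2.89)·ln[(1.86+2.89·2.99)/(1.86+2.89·0.759)] = 0.6436·ln(10.50/4.055) = 0.6124 mol/dm³.
Then C_D = (C_{A0}−C_A) − C_U = 2.231 − 0.6124 = 1.618 mol/dm³.
S̃_{D/U} = C_D/C_U = 1.618/0.6124 = 2.64.

2.64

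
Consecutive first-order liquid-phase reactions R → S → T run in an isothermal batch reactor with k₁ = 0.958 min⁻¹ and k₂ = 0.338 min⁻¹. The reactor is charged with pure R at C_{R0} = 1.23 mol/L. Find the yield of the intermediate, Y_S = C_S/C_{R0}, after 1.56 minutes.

0.565

The intermediate concentration in a first-order A→B→C sequence is C_S = k₁C_{R0}(e^(−k₁t) − e^(−k₂t))/(k₂−k₁).
e^(−k₁t) = e^(−0.958×1.56) = e^(−1.494) = 0.2244; e^(−k₂t) = e^(−0.5273) = 0.5902.
C_S = 0.958×1.23/(0.338−0.958) × (0.2244−0.5902) = (-1.901)×(-0.3658) = 0.6953 mol/L.
Y_S = C_S/C_{R0} = 0.6953/1.23 = 0.565.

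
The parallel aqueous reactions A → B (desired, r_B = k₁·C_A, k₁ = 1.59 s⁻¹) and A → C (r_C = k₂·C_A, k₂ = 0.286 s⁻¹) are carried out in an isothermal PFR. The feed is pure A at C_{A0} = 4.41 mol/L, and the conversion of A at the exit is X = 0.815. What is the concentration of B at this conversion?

3.05 mol/L

C_A = C_{A0}(1−X) = 0.8159 mol/L.
Both paths are first order in A, so the instantaneous fraction to B is constant: dC_B/d(−C_A) = k₁/(k₁+k₂) = 0.8475.
C_B = 0.8475·(C_{A0}−C_A) = 0.8475×3.594 = 3.05 mol/L.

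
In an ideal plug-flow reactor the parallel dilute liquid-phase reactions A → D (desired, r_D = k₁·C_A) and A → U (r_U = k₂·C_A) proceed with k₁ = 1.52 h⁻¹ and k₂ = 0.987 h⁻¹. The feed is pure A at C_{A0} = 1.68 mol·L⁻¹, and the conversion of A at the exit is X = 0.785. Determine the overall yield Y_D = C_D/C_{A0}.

0.476

C_A = C_{A0}(1−X) = 0.3612 mol·L⁻¹.
Both paths are first order in A, so the instantaneous fraction to D is constant: dC_D/d(−C_A) = k₁/(k₁+k₂) = 0.6063.
C_D = 0.6063·(C_{A0}−C_A) = 0.6063×1.319 = 0.800 mol·L⁻¹.
Y_D = C_D/C_{A0} = 0.7996/1.68 = 0.476.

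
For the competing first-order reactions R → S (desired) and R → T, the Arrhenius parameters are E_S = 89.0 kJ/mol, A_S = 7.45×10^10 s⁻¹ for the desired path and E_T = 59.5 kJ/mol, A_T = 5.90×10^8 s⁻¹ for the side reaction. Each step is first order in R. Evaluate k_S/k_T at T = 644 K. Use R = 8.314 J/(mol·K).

With equal orders, S_{S/T} = k_S/k_T = (A_S/A_T)·exp[(E_T−E_S)/(RT)].
(E_T−E_S)/(RT) = (59.5−89.0)×10³/(8.314×644) = -29500/5354 = -5.510.
k_S/k_T = (7.45×10^10/5.90×10^8)·exp(-5.510) = 126.3 × 0.004047 = 0.511.

0.511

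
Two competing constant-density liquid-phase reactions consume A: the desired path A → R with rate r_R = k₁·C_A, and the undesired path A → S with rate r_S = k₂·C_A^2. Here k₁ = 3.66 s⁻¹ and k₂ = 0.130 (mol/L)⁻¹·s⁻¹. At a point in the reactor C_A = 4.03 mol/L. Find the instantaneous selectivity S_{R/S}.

6.99

S_{R/S} = r_R/r_S = (k₁·C_A)/(k₂·C_A^2) = (k₁/k₂)·C_A⁻¹.
= (3.66×4.030) / (0.130×4.030^2) = 14.75/2.111 = 6.99.
The undesired path is higher order in A, so low C_A (CSTR or dilute feed) favours R.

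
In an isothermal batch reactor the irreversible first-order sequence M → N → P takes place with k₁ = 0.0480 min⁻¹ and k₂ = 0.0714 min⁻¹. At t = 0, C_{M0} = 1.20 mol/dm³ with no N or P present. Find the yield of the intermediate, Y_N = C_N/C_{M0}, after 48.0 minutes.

The intermediate concentration in a first-order A→B→C sequence is C_N = k₁C_{M0}(e^(−k₁t) − e^(−k₂t))/(k₂−k₁).
e^(−k₁t) = e^(−0.0480×48.0) = e^(−2.304) = 0.09986; e^(−k₂t) = e^(−3.427) = 0.03248.
C_N = 0.0480×1.20/(0.0714−0.0480) × (0.09986−0.03248) = 2.462×0.06738 = 0.1659 mol/dm³.
Y_N = C_N/C_{M0} = 0.1659/1.20 = 0.138.

0.138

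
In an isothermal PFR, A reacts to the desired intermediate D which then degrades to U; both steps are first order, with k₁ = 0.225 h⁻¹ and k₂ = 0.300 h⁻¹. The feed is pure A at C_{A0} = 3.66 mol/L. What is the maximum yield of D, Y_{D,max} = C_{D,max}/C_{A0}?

0.316

Evaluating C_D at τ_opt = ln(k₂/k₁)/(k₂−k₁) gives C_{D,max}/C_{A0} = (k₁/k₂)^[k₂/(k₂−k₁)].
= (0.225/0.300)^(0.300/(0.300−0.225)) = (0.7500)^(4.000) = 0.3164.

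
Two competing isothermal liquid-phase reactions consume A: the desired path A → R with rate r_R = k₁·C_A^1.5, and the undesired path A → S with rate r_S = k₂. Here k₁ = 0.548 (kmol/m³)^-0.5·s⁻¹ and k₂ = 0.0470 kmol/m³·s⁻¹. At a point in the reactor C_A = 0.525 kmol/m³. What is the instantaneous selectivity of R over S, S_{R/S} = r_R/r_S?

4.44

S_{R/S} = r_R/r_S = (k₁·C_A^1.5)/(k₂) = (k₁/k₂)·C_A^1.5.
= (0.548×0.5250^1.5) / (0.0470) = 0.2085/0.04700 = 4.44.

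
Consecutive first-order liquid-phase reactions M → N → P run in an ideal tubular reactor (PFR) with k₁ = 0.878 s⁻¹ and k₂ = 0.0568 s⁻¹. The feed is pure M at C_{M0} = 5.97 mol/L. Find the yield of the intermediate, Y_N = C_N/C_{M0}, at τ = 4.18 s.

Solving the coupled first-order balances gives C_N(τ) = [k₁/(k₂−k₁)]·C_{M0}·(e^(−k₁τ) − e^(−k₂τ)).
e^(−k₁τ) = e^(−0.878×4.18) = e^(−3.670) = 0.02548; e^(−k₂τ) = e^(−0.2374) = 0.7887.
C_N = 0.878×5.97/(0.0568−0.878) × (0.02548−0.7887) = (-6.383)×(-0.7632) = 4.871 mol/L.
Y_N = C_N/C_{M0} = 4.871/5.97 = 0.816.

0.816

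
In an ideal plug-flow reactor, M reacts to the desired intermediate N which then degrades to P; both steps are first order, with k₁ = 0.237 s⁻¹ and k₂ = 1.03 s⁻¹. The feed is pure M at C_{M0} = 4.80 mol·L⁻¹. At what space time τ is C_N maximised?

1.85 s

Setting dC_N/dτ = 0 gives τ_opt = ln(k₂/k₁)/(k₂−k₁).
= ln(1.03/0.237)/(1.03−0.237) = ln(4.346)/0.7930 = 1.469/0.7930 = 1.85 s.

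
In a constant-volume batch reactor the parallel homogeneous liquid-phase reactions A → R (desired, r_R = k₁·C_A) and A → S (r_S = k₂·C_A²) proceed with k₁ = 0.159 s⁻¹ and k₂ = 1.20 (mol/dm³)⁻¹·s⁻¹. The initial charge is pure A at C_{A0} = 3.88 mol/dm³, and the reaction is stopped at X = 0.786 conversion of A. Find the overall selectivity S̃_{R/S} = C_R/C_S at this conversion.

0.0661

C_A = C_{A0}(1−X) = 0.8303 mol/dm³.
Along a PFR/batch, dC_R/dC_A = −r_R/(r_R+r_S) = −k₁/(k₁+k₂·C_A).
Integrating from C_{A0} to C_A: C_R = (0.159/1.20)·ln[(0.159+1.20·3.88)/(0.159+1.20·0.830)] = 0.1325·ln(4.815/1.155) = 0.1891 mol/dm³.
C_S = (C_{A0}−C_A)−C_R = 2.861 mol/dm³; S̃_{R/S} = 0.1891/2.861 = 0.0661.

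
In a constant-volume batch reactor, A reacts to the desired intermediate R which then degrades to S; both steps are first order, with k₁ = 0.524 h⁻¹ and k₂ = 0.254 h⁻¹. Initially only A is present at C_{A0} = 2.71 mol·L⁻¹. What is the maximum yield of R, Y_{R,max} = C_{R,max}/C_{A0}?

At the optimum, C_{R,max}/C_{A0} = (k₁/k₂)^[k₂/(k₂−k₁)].
= (0.524/0.254)^(0.254/(0.254−0.524)) = (2.063)^(-0.9407) = 0.5060.

0.506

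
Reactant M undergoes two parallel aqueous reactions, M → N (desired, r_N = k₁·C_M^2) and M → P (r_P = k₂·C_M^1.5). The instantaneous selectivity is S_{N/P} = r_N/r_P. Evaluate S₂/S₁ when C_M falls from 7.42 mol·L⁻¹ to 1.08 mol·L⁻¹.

S_{N/P} = (k₁/k₂)·C_M^0.5, so S₂/S₁ = (C_{M,2}/C_{M,1})^0.5.
= (1.08/7.42)^0.5 = (0.1456)^0.5 = 0.382.
Selectivity toward N falls as C_M falls — high-concentration operation is favoured.

0.382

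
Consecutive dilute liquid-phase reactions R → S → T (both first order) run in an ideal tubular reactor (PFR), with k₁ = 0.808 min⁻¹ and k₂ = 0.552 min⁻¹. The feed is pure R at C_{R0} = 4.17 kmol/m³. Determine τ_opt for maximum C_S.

Setting dC_S/dτ = 0 gives τ_opt = ln(k₂/k₁)/(k₂−k₁).
= ln(0.552/0.808)/(0.552−0.808) = ln(0.6832)/-0.2560 = -0.3810/-0.2560 = 1.49 min.

1.49 min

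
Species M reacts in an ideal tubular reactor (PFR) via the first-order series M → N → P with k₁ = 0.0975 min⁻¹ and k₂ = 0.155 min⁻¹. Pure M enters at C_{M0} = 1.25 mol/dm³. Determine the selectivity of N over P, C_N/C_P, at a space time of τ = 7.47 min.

The intermediate concentration in a first-order A→B→C sequence is C_N = k₁C_{M0}(e^(−k₁τ) − e^(−k₂τ))/(k₂−k₁).
e^(−k₁τ) = e^(−0.0975×7.47) = e^(−0.7283) = 0.4827; e^(−k₂τ) = e^(−1.158) = 0.3142.
C_N = 0.0975×1.25/(0.155−0.0975) × (0.4827−0.3142) = 2.120×0.1686 = 0.3573 mol/dm³.
C_M = C_{M0}e^(−k₁τ) = 0.6034 mol/dm³, so C_P = C_{M0}−C_M−C_N = 0.2893 mol/dm³; C_N/C_P = 1.23.

1.23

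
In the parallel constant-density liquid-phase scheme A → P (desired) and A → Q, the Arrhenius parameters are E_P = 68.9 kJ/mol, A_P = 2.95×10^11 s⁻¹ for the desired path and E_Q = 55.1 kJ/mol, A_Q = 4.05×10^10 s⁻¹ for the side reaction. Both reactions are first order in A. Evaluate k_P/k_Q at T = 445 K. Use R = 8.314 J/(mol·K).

0.175

k_P/k_Q = (A_P/A_Q)·exp[−(E_P−E_Q)/(RT)] = (A_P/A_Q)·exp[(E_Q−E_P)/(RT)].
(E_Q−E_P)/(RT) = (55.1−68.9)×10³/(8.314×445) = -13800/3700 = -3.730.
k_P/k_Q = (2.95×10^11/4.05×10^10)·exp(-3.730) = 7.284 × 0.02399 = 0.175.
Since E_P > E_Q, raising the temperature improves selectivity toward P.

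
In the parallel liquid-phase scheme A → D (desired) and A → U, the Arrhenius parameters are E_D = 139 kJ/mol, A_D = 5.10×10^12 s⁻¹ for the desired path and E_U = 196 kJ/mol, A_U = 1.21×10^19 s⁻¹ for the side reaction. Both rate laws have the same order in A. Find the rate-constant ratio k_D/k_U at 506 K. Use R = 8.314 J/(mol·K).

Since both paths have the same order in A, the concentration cancels and S_{D/U} = k_D/k_U = (A_D/A_U)·exp[(E_U−E_D)/(RT)].
(E_U−E_D)/(RT) = (196−139)×10³/(8.314×506) = 57000/4207 = 13.55.
k_D/k_U = (5.10×10^12/1.21×10^19)·exp(13.55) = 4.215×10^-7 × 7.662×10^5 = 0.323.

0.323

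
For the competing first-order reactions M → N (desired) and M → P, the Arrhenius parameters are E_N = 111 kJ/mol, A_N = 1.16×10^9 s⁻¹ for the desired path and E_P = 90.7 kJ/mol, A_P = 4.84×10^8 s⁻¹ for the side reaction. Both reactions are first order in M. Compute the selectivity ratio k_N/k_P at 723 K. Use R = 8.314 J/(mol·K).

Since both paths have the same order in M, the concentration cancels and S_{N/P} = k_N/k_P = (A_N/A_P)·exp[(E_P−E_N)/(RT)].
(E_P−E_N)/(RT) = (90.7−111)×10³/(8.314×723) = -20300/6011 = -3.377.
k_N/k_P = (1.16×10^9/4.84×10^8)·exp(-3.377) = 2.397 × 0.03415 = 0.0818.
Since E_N > E_P, raising the temperature improves selectivity toward N.

0.0818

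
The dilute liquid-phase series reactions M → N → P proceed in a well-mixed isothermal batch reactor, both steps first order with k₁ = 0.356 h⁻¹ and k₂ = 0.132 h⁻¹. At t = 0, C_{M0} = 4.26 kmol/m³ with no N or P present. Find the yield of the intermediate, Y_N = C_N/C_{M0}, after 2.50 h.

For first-order series with pure M initially, C_N(t) = k₁C_{M0}/(k₂−k₁)·(e^(−k₁t) − e^(−k₂t)).
e^(−k₁t) = e^(−0.356×2.50) = e^(−0.8900) = 0.4107; e^(−k₂t) = e^(−0.3300) = 0.7189.
C_N = 0.356×4.26/(0.132−0.356) × (0.4107−0.7189) = (-6.770)×(-0.3083) = 2.087 kmol/m³.
Y_N = C_N/C_{M0} = 2.087/4.26 = 0.490.

0.490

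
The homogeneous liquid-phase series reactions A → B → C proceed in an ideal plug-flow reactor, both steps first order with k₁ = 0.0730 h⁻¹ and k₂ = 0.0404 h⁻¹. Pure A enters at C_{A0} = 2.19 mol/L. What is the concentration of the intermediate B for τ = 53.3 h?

0.469 mol/L

The intermediate concentration in a first-order A→B→C sequence is C_B = k₁C_{A0}(e^(−k₁τ) − e^(−k₂τ))/(k₂−k₁).
e^(−k₁τ) = e^(−0.0730×53.3) = e^(−3.891) = 0.02043; e^(−k₂τ) = e^(−2.153) = 0.1161.
C_B = 0.0730×2.19/(0.0404−0.0730) × (0.02043−0.1161) = (-4.904)×(-0.09567) = 0.4692 mol/L.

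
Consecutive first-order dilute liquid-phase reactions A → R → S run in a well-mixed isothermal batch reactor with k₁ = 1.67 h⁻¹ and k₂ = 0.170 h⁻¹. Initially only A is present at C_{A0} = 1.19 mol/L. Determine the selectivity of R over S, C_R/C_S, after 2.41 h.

The intermediate concentration in a first-order A→B→C sequence is C_R = k₁C_{A0}(e^(−k₁t) − e^(−k₂t))/(k₂−k₁).
e^(−k₁t) = e^(−1.67×2.41) = e^(−4.025) = 0.01787; e^(−k₂t) = e^(−0.4097) = 0.6638.
C_R = 1.67×1.19/(0.170−1.67) × (0.01787−0.6638) = (-1.325)×(-0.6460) = 0.8558 mol/L.
C_A = C_{A0}e^(−k₁t) = 0.02126 mol/L, so C_S = C_{A0}−C_A−C_R = 0.3129 mol/L; C_R/C_S = 2.74.

2.74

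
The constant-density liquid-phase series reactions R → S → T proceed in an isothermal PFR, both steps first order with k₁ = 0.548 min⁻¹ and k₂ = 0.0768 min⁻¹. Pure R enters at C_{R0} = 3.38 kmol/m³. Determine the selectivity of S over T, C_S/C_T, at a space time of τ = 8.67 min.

1.45

Solving the coupled first-order balances gives C_S(τ) = [k₁/(k₂−k₁)]·C_{R0}·(e^(−k₁τ) − e^(−k₂τ)).
e^(−k₁τ) = e^(−0.548×8.67) = e^(−4.751) = 0.008642; e^(−k₂τ) = e^(−0.6659) = 0.5138.
C_S = 0.548×3.38/(0.0768−0.548) × (0.008642−0.5138) = (-3.931)×(-0.5052) = 1.986 kmol/m³.
C_R = C_{R0}e^(−k₁τ) = 0.02921 kmol/m³, so C_T = C_{R0}−C_R−C_S = 1.365 kmol/m³; C_S/C_T = 1.45.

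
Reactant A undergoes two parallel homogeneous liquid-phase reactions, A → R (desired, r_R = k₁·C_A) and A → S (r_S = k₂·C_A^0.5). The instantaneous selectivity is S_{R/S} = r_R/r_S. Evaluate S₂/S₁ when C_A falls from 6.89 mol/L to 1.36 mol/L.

S_{R/S} = (k₁/k₂)·C_A^0.5, so S₂/S₁ = (C_{A,2}/C_{A,1})^0.5.
= (1.36/6.89)^0.5 = (0.1974)^0.5 = 0.444.

0.444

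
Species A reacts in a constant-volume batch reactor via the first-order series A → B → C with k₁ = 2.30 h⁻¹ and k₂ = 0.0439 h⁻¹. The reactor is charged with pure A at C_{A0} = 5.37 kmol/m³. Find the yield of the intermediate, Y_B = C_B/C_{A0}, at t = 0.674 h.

0.773

Solving the coupled first-order balances gives C_B(t) = [k₁/(k₂−k₁)]·C_{A0}·(e^(−k₁t) − e^(−k₂t)).
e^(−k₁t) = e^(−2.30×0.674) = e^(−1.550) = 0.2122; e^(−k₂t) = e^(−0.02959) = 0.9708.
C_B = 2.30×5.37/(0.0439−2.30) × (0.2122−0.9708) = (-5.474)×(-0.7586) = 4.153 kmol/m³.
Y_B = C_B/C_{A0} = 4.153/5.37 = 0.773.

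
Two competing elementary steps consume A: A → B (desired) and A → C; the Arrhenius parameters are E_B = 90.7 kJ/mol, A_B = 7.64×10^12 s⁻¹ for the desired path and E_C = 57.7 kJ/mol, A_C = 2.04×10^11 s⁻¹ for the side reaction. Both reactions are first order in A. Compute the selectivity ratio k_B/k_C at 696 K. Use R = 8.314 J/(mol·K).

With equal orders, S_{B/C} = k_B/k_C = (A_B/A_C)·exp[(E_C−E_B)/(RT)].
(E_C−E_B)/(RT) = (57.7−90.7)×10³/(8.314×696) = -33000/5787 = -5.703.
k_B/k_C = (7.64×10^12/2.04×10^11)·exp(-5.703) = 37.45 × 0.003336 = 0.125.

0.125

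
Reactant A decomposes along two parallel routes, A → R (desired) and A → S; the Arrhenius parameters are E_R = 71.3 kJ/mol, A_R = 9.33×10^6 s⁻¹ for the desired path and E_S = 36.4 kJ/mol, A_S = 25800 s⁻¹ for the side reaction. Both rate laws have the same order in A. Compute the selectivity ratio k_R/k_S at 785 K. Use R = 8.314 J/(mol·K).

1.72

Since both paths have the same order in A, the concentration cancels and S_{R/S} = k_R/k_S = (A_R/A_S)·exp[(E_S−E_R)/(RT)].
(E_S−E_R)/(RT) = (36.4−71.3)×10³/(8.314×785) = -34900/6526 = -5.347.
k_R/k_S = (9.33×10^6/25800)·exp(-5.347) = 361.6 × 0.004760 = 1.72.
Since E_R > E_S, raising the temperature improves selectivity toward R.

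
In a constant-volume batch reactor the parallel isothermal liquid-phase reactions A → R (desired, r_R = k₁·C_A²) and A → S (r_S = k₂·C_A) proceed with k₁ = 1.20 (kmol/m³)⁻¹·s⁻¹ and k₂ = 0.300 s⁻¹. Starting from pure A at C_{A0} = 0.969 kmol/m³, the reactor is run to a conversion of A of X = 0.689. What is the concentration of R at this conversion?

C_A = C_{A0}(1−X) = 0.3014 kmol/m³.
Along a PFR/batch, dC_S/dC_A = −r_S/(r_R+r_S) = −k₂/(k₂+k₁·C_A).
Integrating from C_{A0} to C_A: C_S = (0.300/1.20)·ln[(0.300+1.20·0.969)/(0.300+1.20·0.301)] = 0.2500·ln(1.463/0.6616) = 0.1983 kmol/m³.
Then C_R = (C_{A0}−C_A) − C_S = 0.6676 − 0.1983 = 0.4693 kmol/m³.

0.469 kmol/m³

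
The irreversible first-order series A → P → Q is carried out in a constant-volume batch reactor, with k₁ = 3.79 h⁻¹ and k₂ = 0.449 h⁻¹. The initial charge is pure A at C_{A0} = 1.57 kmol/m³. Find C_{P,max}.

1.18 kmol/m³

Evaluating C_P at t_opt = ln(k₂/k₁)/(k₂−k₁) gives C_{P,max}/C_{A0} = (k₁/k₂)^[k₂/(k₂−k₁)].
= (3.79/0.449)^(0.449/(0.449−3.79)) = (8.441)^(-0.1344) = 0.7508.
C_{P,max} = 0.7508×1.57 = 1.18 kmol/m³.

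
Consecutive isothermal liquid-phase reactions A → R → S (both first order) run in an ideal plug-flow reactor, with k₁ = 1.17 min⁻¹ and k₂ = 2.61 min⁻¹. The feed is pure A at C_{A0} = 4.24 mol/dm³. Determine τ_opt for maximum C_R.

0.557 min

Setting dC_R/dτ = 0 gives τ_opt = ln(k₂/k₁)/(k₂−k₁).
= ln(2.61/1.17)/(2.61−1.17) = ln(2.231)/1.440 = 0.8023/1.440 = 0.557 min.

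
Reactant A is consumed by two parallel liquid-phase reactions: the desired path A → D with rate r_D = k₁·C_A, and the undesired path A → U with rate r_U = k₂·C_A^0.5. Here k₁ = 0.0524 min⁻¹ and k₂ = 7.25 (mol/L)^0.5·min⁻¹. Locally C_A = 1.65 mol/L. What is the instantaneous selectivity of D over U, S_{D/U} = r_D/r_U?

S_{D/U} = r_D/r_U = (k₁·C_A)/(k₂·C_A^0.5) = (k₁/k₂)·C_A^0.5.
= (0.0524×1.650) / (7.25×1.650^0.5) = 0.08646/9.313 = 0.00928.
Since the desired path is higher order in A, keeping C_A high (PFR or concentrated feed) favours D.

0.00928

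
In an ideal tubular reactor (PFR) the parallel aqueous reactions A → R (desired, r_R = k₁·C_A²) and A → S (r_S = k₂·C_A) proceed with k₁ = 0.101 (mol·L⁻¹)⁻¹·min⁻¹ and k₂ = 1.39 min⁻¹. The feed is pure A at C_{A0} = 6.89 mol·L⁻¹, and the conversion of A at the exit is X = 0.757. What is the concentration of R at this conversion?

C_A = C_{A0}(1−X) = 1.674 mol·L⁻¹.
Along a PFR/batch, dC_S/dC_A = −r_S/(r_R+r_S) = −k₂/(k₂+k₁·C_A).
Integrating from C_{A0} to C_A: C_S = (1.39/0.101)·ln[(1.39+0.101·6.89)/(1.39+0.101·1.67)] = 13.76·ln(2.086/1.559) = 4.006 mol·L⁻¹.
Then C_R = (C_{A0}−C_A) − C_S = 5.216 − 4.006 = 1.210 mol·L⁻¹.

1.21 mol·L⁻¹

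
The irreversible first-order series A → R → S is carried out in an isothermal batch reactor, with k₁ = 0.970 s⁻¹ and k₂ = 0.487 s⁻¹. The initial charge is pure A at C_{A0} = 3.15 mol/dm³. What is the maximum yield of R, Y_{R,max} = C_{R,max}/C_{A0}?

Evaluating C_R at t_opt = ln(k₂/k₁)/(k₂−k₁) gives C_{R,max}/C_{A0} = (k₁/k₂)^[k₂/(k₂−k₁)].
= (0.970/0.487)^(0.487/(0.487−0.970)) = (1.992)^(-1.008) = 0.4992.

0.499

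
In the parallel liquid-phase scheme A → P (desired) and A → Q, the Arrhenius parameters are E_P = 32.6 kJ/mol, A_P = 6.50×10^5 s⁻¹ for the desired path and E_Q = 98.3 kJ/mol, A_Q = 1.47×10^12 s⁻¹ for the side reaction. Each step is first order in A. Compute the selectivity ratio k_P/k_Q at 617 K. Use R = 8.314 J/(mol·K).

Since both paths have the same order in A, the concentration cancels and S_{P/Q} = k_P/k_Q = (A_P/A_Q)·exp[(E_Q−E_P)/(RT)].
(E_Q−E_P)/(RT) = (98.3−32.6)×10³/(8.314×617) = 65700/5130 = 12.81.
k_P/k_Q = (6.50×10^5/1.47×10^12)·exp(12.81) = 4.422×10^-7 × 3.650×10^5 = 0.161.
Since E_P < E_Q, lowering the temperature improves selectivity toward P.

0.161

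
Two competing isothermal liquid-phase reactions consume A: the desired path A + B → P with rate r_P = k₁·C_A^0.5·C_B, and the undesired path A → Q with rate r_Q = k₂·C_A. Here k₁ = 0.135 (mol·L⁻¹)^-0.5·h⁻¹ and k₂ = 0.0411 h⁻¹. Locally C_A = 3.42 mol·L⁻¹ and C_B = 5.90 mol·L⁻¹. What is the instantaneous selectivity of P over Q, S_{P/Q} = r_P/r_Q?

S_{P/Q} = r_P/r_Q = (k₁·C_A^0.5·C_B)/(k₂·C_A) = (k₁/k₂)·C_A^-0.5·C_B.
= (0.135×3.420^0.5×5.900) / (0.0411×3.420) = 1.473/0.1406 = 10.5.

10.5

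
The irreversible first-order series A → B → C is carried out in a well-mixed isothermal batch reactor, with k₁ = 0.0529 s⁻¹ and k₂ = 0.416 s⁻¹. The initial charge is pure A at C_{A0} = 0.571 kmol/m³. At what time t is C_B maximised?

The intermediate peaks when r₁ = r₂, i.e. k₁e^(−k₁t) = k₂e^(−k₂t), giving t_opt = ln(k₂/k₁)/(k₂−k₁).
= ln(0.416/0.0529)/(0.416−0.0529) = ln(7.864)/0.3631 = 2.062/0.3631 = 5.68 s.

5.68 s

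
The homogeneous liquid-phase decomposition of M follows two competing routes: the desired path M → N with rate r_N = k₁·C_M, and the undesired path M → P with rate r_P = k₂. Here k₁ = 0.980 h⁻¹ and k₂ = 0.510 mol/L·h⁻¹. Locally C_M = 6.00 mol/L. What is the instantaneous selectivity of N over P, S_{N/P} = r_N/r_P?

11.5

S_{N/P} = r_N/r_P = (k₁·C_M)/(k₂) = (k₁/k₂)·C_M.
= (0.980×6.000) / (0.510) = 5.880/0.5100 = 11.5.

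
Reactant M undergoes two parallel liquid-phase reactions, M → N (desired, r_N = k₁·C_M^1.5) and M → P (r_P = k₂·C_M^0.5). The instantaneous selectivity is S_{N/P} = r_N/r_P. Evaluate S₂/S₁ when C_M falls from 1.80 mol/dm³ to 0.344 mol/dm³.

0.191

S_{N/P} = (k₁/k₂)·C_M, so S₂/S₁ = (C_{M,2}/C_{M,1}).
= 0.344/1.80 = 0.191.
Selectivity toward N falls as C_M falls — high-concentration operation is favoured.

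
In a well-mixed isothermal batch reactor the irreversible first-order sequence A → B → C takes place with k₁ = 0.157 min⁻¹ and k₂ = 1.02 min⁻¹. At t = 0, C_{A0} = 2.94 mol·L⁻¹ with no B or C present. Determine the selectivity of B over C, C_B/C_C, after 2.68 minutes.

The intermediate concentration in a first-order A→B→C sequence is C_B = k₁C_{A0}(e^(−k₁t) − e^(−k₂t))/(k₂−k₁).
e^(−k₁t) = e^(−0.157×2.68) = e^(−0.4208) = 0.6565; e^(−k₂t) = e^(−2.734) = 0.06498.
C_B = 0.157×2.94/(1.02−0.157) × (0.6565−0.06498) = 0.5349×0.5916 = 0.3164 mol·L⁻¹.
C_A = C_{A0}e^(−k₁t) = 1.930 mol·L⁻¹, so C_C = C_{A0}−C_A−C_B = 0.6933 mol·L⁻¹; C_B/C_C = 0.456.

0.456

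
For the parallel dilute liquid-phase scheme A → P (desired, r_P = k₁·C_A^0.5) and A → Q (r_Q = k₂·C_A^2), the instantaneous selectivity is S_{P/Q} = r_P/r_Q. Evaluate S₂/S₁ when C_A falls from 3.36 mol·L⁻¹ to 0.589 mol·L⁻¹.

S_{P/Q} = (k₁/k₂)·C_A^-1.5, so S₂/S₁ = (C_{A,2}/C_{A,1})^-1.5.
= (0.589/3.36)^(-1.5) = (0.1753)^(-1.5) = 13.6.
Selectivity toward P rises as C_A falls — low-concentration operation is favoured.

13.6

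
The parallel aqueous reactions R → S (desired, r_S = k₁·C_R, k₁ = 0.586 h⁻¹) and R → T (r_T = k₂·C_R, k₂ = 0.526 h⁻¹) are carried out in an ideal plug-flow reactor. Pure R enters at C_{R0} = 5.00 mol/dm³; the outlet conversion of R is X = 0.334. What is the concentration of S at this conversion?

C_R = C_{R0}(1−X) = 3.330 mol/dm³.
Both paths are first order in R, so the instantaneous fraction to S is constant: dC_S/d(−C_R) = k₁/(k₁+k₂) = 0.5270.
C_S = 0.5270·(C_{R0}−C_R) = 0.5270×1.670 = 0.880 mol/dm³.

0.880 mol/dm³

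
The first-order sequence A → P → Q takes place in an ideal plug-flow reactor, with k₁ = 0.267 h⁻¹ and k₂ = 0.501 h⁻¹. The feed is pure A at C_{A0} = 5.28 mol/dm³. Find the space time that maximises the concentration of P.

2.69 h

Setting dC_P/dτ = 0 gives τ_opt = ln(k₂/k₁)/(k₂−k₁).
= ln(0.501/0.267)/(0.501−0.267) = ln(1.876)/0.2340 = 0.6294/0.2340 = 2.69 h.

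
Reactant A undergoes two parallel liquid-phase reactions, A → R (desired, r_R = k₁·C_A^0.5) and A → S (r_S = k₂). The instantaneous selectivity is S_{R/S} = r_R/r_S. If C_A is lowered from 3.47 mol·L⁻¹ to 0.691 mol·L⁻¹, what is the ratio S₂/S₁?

S_{R/S} = (k₁/k₂)·C_A^0.5, so S₂/S₁ = (C_{A,2}/C_{A,1})^0.5.
= (0.691/3.47)^0.5 = (0.1991)^0.5 = 0.446.

0.446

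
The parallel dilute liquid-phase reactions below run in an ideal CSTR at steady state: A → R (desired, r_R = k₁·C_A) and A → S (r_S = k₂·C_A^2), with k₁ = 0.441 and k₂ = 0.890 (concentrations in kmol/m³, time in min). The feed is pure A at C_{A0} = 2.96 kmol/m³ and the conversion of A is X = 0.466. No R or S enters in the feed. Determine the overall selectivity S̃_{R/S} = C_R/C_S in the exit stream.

Exit C_A = C_{A0}(1−X) = 2.96×0.534 = 1.581 kmol/m³.
Rates in a CSTR are evaluated at the outlet concentration: r_R = 0.441×1.581 = 0.6971, r_S = 0.890×1.581^2 = 2.224.
Overall selectivity = C_R/C_S = r_Rτ/(r_Sτ) = r_R/r_S = 0.313.

0.313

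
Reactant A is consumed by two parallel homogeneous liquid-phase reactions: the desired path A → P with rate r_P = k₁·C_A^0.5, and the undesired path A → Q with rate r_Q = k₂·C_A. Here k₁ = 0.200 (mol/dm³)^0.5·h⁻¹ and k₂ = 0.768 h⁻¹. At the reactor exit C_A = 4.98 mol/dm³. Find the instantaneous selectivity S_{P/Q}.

S_{P/Q} = r_P/r_Q = (k₁·C_A^0.5)/(k₂·C_A) = (k₁/k₂)·C_A^-0.5.
= (0.200×4.980^0.5) / (0.768×4.980) = 0.4463/3.825 = 0.117.

0.117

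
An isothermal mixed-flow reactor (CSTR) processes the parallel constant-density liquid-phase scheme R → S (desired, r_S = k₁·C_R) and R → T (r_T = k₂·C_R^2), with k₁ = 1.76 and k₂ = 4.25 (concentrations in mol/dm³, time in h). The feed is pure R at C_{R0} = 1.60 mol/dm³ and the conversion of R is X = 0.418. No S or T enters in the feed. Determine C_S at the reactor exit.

0.206 mol/dm³

Exit C_R = C_{R0}(1−X) = 1.60×0.582 = 0.9312 mol/dm³.
A CSTR operates uniformly at the exit composition, giving r_S = 1.639 and r_T = 3.685 (each k·C_R^n at C_R = 0.9312).
Fraction of consumed R going to S: r_S/(r_S+r_T) = 0.3078.
C_S = 0.3078·C_{R0}·X = 0.3078×1.60×0.418 = 0.206 mol/dm³.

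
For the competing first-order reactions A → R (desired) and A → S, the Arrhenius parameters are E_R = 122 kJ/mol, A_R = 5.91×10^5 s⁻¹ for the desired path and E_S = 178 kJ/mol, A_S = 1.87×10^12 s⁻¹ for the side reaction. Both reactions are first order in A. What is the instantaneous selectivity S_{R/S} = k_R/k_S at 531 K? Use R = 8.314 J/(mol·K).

Since both paths have the same order in A, the concentration cancels and S_{R/S} = k_R/k_S = (A_R/A_S)·exp[(E_S−E_R)/(RT)].
(E_S−E_R)/(RT) = (178−122)×10³/(8.314×531) = 56000/4415 = 12.68.
k_R/k_S = (5.91×10^5/1.87×10^12)·exp(12.68) = 3.160×10^-7 × 3.228×10^5 = 0.102.

0.102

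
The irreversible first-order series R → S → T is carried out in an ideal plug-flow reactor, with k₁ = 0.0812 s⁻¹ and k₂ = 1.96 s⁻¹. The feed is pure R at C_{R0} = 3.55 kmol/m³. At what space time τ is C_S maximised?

Setting dC_S/dτ = 0 gives τ_opt = ln(k₂/k₁)/(k₂−k₁).
= ln(1.96/0.0812)/(1.96−0.0812) = ln(24.14)/1.879 = 3.184/1.879 = 1.69 s.

1.69 s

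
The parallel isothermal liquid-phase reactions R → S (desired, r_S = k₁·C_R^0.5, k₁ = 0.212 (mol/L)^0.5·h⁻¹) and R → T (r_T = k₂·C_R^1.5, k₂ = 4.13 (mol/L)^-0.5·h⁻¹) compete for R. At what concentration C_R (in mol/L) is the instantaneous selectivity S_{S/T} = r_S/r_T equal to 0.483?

S_{S/T} = (k₁/k₂)·C_R⁻¹ ⇒ C_R = (S·k₂/k₁)^(-1).
= (0.483×4.13/0.212)^(-1) = (9.409)^(-1) = 0.106 mol/L.

0.106 mol/L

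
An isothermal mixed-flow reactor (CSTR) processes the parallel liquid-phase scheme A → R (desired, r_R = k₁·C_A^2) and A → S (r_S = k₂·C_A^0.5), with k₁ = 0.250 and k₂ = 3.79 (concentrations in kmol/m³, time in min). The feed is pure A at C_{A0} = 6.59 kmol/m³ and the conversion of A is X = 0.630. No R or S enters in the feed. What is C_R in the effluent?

0.833 kmol/m³

Exit C_A = C_{A0}(1−X) = 6.59×0.370 = 2.438 kmol/m³.
Rates in a CSTR are evaluated at the outlet concentration: r_R = 0.250×2.438^2 = 1.486, r_S = 3.79×2.438^0.5 = 5.918.
Fraction of consumed A going to R: r_R/(r_R+r_S) = 0.2007.
C_R = 0.2007·C_{A0}·X = 0.2007×6.59×0.630 = 0.833 kmol/m³.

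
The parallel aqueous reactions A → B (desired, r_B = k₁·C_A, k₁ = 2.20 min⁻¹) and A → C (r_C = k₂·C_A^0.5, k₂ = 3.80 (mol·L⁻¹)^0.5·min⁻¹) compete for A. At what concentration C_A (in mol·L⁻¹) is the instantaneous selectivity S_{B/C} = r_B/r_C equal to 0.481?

0.690 mol·L⁻¹

S_{B/C} = (k₁/k₂)·C_A^0.5 ⇒ C_A = (S·k₂/k₁)^(2).
= (0.481×3.80/2.20)^(2) = (0.8308)^(2) = 0.690 mol·L⁻¹.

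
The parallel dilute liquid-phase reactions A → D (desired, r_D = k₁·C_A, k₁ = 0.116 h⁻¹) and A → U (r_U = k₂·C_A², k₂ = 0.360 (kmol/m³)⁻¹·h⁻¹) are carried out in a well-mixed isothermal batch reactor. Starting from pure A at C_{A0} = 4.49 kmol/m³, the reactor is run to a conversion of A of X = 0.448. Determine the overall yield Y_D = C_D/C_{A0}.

C_A = C_{A0}(1−X) = 2.478 kmol/m³.
Along a PFR/batch, dC_D/dC_A = −r_D/(r_D+r_U) = −k₁/(k₁+k₂·C_A).
Integrating from C_{A0} to C_A: C_D = (0.116/0.360)·ln[(0.116+0.360·4.49)/(0.116+0.360·2.48)] = 0.3222·ln(1.732/1.008) = 0.1744 kmol/m³.
Y_D = C_D/C_{A0} = 0.1744/4.49 = 0.0388.

0.0388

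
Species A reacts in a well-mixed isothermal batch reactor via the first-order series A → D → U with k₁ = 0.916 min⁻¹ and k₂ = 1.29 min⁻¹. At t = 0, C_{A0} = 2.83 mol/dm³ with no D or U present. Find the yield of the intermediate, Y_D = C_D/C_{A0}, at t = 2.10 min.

0.195

Solving the coupled first-order balances gives C_D(t) = [k₁/(k₂−k₁)]·C_{A0}·(e^(−k₁t) − e^(−k₂t)).
e^(−k₁t) = e^(−0.916×2.10) = e^(−1.924) = 0.1461; e^(−k₂t) = e^(−2.709) = 0.06660.
C_D = 0.916×2.83/(1.29−0.916) × (0.1461−0.06660) = 6.931×0.07948 = 0.5509 mol/dm³.
Y_D = C_D/C_{A0} = 0.5509/2.83 = 0.195.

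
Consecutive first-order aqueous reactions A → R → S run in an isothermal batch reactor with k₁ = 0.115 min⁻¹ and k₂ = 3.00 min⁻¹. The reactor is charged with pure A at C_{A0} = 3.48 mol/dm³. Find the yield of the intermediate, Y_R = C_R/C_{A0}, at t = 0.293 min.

Solving the coupled first-order balances gives C_R(t) = [k₁/(k₂−k₁)]·C_{A0}·(e^(−k₁t) − e^(−k₂t)).
e^(−k₁t) = e^(−0.115×0.293) = e^(−0.03370) = 0.9669; e^(−k₂t) = e^(−0.8790) = 0.4152.
C_R = 0.115×3.48/(3.00−0.115) × (0.9669−0.4152) = 0.1387×0.5517 = 0.07653 mol/dm³.
Y_R = C_R/C_{A0} = 0.07653/3.48 = 0.0220.

0.0220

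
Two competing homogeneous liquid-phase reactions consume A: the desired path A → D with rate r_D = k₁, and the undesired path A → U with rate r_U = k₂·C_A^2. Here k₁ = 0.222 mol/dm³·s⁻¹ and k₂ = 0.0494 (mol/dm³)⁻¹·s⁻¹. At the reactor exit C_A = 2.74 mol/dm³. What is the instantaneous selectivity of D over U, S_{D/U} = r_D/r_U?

S_{D/U} = r_D/r_U = (k₁)/(k₂·C_A^2) = (k₁/k₂)·C_A^-2.
= (0.222) / (0.0494×2.740^2) = 0.2220/0.3709 = 0.599.
The undesired path is higher order in A, so low C_A (CSTR or dilute feed) favours D.

0.599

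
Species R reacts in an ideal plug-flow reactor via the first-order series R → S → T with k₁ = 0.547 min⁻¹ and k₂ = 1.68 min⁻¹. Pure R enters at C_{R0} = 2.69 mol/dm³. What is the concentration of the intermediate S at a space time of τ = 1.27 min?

Solving the coupled first-order balances gives C_S(τ) = [k₁/(k₂−k₁)]·C_{R0}·(e^(−k₁τ) − e^(−k₂τ)).
e^(−k₁τ) = e^(−0.547×1.27) = e^(−0.6947) = 0.4992; e^(−k₂τ) = e^(−2.134) = 0.1184.
C_S = 0.547×2.69/(1.68−0.547) × (0.4992−0.1184) = 1.299×0.3808 = 0.4946 mol/dm³.

0.495 mol/dm³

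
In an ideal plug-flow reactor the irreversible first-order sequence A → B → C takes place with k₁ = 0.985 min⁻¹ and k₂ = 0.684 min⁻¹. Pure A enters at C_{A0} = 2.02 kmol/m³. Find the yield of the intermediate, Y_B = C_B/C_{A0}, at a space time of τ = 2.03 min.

0.373

Solving the coupled first-order balances gives C_B(τ) = [k₁/(k₂−k₁)]·C_{A0}·(e^(−k₁τ) − e^(−k₂τ)).
e^(−k₁τ) = e^(−0.985×2.03) = e^(−2.000) = 0.1354; e^(−k₂τ) = e^(−1.389) = 0.2494.
C_B = 0.985×2.02/(0.684−0.985) × (0.1354−0.2494) = (-6.610)×(-0.1140) = 0.7539 kmol/m³.
Y_B = C_B/C_{A0} = 0.7539/2.02 = 0.373.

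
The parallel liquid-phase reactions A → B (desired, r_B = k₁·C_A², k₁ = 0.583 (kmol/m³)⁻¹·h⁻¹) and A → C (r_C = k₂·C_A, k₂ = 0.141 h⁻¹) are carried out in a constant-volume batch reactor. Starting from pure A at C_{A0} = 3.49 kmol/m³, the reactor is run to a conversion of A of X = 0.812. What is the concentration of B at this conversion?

2.49 kmol/m³

C_A = C_{A0}(1−X) = 0.6561 kmol/m³.
Along a PFR/batch, dC_C/dC_A = −r_C/(r_B+r_C) = −k₂/(k₂+k₁·C_A).
Integrating from C_{A0} to C_A: C_C = (0.141/0.583)·ln[(0.141+0.583·3.49)/(0.141+0.583·0.656)] = 0.2419·ln(2.176/0.5235) = 0.3445 kmol/m³.
Then C_B = (C_{A0}−C_A) − C_C = 2.834 − 0.3445 = 2.489 kmol/m³.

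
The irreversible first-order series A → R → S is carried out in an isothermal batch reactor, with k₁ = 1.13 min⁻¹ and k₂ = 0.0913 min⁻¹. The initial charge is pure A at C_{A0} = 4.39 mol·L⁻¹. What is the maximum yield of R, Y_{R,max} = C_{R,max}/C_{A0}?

0.802

For a first-order series the maximum intermediate yield is C_{R,max}/C_{A0} = (k₁/k₂)^[k₂/(k₂−k₁)].
= (1.13/0.0913)^(0.0913/(0.0913−1.13)) = (12.38)^(-0.08790) = 0.8016.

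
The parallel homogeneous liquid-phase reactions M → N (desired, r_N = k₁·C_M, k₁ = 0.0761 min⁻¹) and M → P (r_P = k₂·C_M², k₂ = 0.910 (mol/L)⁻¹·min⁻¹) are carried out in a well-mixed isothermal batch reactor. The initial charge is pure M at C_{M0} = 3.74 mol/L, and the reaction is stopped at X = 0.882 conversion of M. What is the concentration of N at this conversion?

0.166 mol/L

C_M = C_{M0}(1−X) = 0.4413 mol/L.
Along a PFR/batch, dC_N/dC_M = −r_N/(r_N+r_P) = −k₁/(k₁+k₂·C_M).
Integrating from C_{M0} to C_M: C_N = (0.0761/0.910)·ln[(0.0761+0.910·3.74)/(0.0761+0.910·0.441)] = 0.08363·ln(3.480/0.4777) = 0.1661 mol/L.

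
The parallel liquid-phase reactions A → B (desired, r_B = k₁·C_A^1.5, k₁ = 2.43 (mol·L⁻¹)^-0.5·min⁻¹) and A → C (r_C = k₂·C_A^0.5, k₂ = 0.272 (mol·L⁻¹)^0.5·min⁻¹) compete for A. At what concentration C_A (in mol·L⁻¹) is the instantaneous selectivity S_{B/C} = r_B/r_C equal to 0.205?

S_{B/C} = (k₁/k₂)·C_A ⇒ C_A = S·k₂/k₁.
= 0.205×0.272/2.43 = 0.0229 mol·L⁻¹.

0.0229 mol·L⁻¹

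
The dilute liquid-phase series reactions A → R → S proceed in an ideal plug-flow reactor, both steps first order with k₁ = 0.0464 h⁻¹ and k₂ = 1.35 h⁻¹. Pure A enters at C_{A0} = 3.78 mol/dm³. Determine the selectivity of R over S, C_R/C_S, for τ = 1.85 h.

Solving the coupled first-order balances gives C_R(τ) = [k₁/(k₂−k₁)]·C_{A0}·(e^(−k₁τ) − e^(−k₂τ)).
e^(−k₁τ) = e^(−0.0464×1.85) = e^(−0.08584) = 0.9177; e^(−k₂τ) = e^(−2.498) = 0.08229.
C_R = 0.0464×3.78/(1.35−0.0464) × (0.9177−0.08229) = 0.1345×0.8355 = 0.1124 mol/dm³.
C_A = C_{A0}e^(−k₁τ) = 3.469 mol/dm³, so C_S = C_{A0}−C_A−C_R = 0.1985 mol/dm³; C_R/C_S = 0.566.

0.566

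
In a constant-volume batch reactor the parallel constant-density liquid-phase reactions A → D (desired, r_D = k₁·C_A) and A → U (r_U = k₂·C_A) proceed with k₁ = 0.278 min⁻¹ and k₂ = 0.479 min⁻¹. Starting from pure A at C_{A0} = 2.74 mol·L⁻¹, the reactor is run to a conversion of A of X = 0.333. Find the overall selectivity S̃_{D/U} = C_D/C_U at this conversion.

0.580

C_A = C_{A0}(1−X) = 1.828 mol·L⁻¹.
Both paths are first order in A, so the instantaneous fraction to D is constant: dC_D/d(−C_A) = k₁/(k₁+k₂) = 0.3672.
C_D = 0.3672·(C_{A0}−C_A) = 0.3672×0.9124 = 0.335 mol·L⁻¹.
C_U = (C_{A0}−C_A)−C_D = 0.5773 mol·L⁻¹; S̃_{D/U} = 0.3351/0.5773 = 0.580.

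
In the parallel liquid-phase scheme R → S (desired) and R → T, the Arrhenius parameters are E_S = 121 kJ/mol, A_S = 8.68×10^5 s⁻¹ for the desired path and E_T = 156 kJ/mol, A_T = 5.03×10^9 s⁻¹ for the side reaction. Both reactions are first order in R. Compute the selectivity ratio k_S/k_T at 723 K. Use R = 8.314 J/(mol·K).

0.0583

k_S/k_T = (A_S/A_T)·exp[−(E_S−E_T)/(RT)] = (A_S/A_T)·exp[(E_T−E_S)/(RT)].
(E_T−E_S)/(RT) = (156−121)×10³/(8.314×723) = 35000/6011 = 5.823.
k_S/k_T = (8.68×10^5/5.03×10^9)·exp(5.823) = 1.726×10^-4 × 337.9 = 0.0583.
Since E_S < E_T, lowering the temperature improves selectivity toward S.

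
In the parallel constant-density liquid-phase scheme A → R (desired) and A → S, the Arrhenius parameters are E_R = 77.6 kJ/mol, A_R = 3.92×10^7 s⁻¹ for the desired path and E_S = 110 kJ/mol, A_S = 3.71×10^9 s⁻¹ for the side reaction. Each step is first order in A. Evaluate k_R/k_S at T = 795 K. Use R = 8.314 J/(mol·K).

1.42

With equal orders, S_{R/S} = k_R/k_S = (A_R/A_S)·exp[(E_S−E_R)/(RT)].
(E_S−E_R)/(RT) = (110−77.6)×10³/(8.314×795) = 32400/6610 = 4.902.
k_R/k_S = (3.92×10^7/3.71×10^9)·exp(4.902) = 0.01057 × 134.6 = 1.42.
Since E_R < E_S, lowering the temperature improves selectivity toward R.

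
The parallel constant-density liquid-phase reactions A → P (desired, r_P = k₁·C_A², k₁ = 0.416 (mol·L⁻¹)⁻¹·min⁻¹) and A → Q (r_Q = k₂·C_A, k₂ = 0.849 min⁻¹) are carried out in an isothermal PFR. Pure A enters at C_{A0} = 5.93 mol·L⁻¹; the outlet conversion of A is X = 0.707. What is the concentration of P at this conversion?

C_A = C_{A0}(1−X) = 1.737 mol·L⁻¹.
Along a PFR/batch, dC_Q/dC_A = −r_Q/(r_P+r_Q) = −k₂/(k₂+k₁·C_A).
Integrating from C_{A0} to C_A: C_Q = (0.849/0.416)·ln[(0.849+0.416·5.93)/(0.849+0.416·1.74)] = 2.041·ln(3.316/1.572) = 1.524 mol·L⁻¹.
Then C_P = (C_{A0}−C_A) − C_Q = 4.193 − 1.524 = 2.669 mol·L⁻¹.

2.67 mol·L⁻¹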